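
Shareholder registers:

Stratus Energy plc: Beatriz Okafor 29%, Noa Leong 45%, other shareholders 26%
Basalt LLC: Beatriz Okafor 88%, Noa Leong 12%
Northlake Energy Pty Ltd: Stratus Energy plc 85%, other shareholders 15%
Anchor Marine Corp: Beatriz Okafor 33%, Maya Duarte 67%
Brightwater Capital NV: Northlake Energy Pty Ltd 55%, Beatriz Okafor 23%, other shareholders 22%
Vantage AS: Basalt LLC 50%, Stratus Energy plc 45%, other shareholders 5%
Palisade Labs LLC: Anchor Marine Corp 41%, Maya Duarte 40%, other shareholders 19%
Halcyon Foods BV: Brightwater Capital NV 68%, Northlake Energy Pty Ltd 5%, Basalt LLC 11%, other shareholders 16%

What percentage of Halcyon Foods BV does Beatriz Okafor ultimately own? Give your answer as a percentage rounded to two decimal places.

35.77%

Beatriz reaches Halcyon along 4 paths.
Via Stratus → Northlake → Brightwater: 29% × 85% × 55% × 68% = 9.2191%.
Via Brightwater: 23% × 68% = 15.64%.
Via Stratus → Northlake: 29% × 85% × 5% = 1.2325%.
Via Basalt: 88% × 11% = 9.68%.
Total: 9.2191% + 15.64% + 1.2325% + 9.68% = 35.7716%.
Rounded: 35.77%.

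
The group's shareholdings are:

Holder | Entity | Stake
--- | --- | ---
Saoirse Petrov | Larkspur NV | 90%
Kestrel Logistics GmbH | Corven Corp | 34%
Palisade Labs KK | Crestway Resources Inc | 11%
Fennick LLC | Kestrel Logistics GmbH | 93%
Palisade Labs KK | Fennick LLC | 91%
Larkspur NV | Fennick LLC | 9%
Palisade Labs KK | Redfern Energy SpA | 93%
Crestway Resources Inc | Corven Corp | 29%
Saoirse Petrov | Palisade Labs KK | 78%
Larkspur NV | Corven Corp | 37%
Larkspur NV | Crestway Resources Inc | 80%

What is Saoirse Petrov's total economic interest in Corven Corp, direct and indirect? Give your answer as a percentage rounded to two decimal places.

81.67%

Saoirse reaches Corven along 5 paths.
Via Larkspur: 90% × 37% = 33.3%.
Via Larkspur → Crestway: 90% × 80% × 29% = 20.88%.
Via Palisade → Crestway: 78% × 11% × 29% = 2.4882%.
Via Larkspur → Fennick → Kestrel: 90% × 9% × 93% × 34% = 2.56122%.
Via Palisade → Fennick → Kestrel: 78% × 91% × 93% × 34% = 22.443876%.
Total: 33.3% + 20.88% + 2.4882% + 2.56122% + 22.443876% = 81.673296%.
Rounded: 81.67%.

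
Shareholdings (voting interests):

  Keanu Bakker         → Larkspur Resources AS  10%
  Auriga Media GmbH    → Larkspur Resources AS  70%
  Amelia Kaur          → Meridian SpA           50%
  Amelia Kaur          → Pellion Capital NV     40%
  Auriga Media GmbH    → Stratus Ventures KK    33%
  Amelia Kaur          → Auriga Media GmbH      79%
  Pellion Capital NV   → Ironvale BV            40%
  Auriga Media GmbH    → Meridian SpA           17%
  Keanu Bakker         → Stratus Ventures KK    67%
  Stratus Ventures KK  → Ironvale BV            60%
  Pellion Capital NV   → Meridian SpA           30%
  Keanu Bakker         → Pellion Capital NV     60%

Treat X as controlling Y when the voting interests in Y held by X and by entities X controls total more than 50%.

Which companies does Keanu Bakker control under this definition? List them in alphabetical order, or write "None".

Ironvale BV, Pellion Capital NV, Stratus Ventures KK

Keanu holds 60% of Pellion, so Keanu controls Pellion.
Keanu holds 67% of Stratus, so Keanu controls Stratus.
Pellion and Stratus together hold 40% + 60% = 100% of Ironvale, so Keanu controls Ironvale.
No other company's threshold is met.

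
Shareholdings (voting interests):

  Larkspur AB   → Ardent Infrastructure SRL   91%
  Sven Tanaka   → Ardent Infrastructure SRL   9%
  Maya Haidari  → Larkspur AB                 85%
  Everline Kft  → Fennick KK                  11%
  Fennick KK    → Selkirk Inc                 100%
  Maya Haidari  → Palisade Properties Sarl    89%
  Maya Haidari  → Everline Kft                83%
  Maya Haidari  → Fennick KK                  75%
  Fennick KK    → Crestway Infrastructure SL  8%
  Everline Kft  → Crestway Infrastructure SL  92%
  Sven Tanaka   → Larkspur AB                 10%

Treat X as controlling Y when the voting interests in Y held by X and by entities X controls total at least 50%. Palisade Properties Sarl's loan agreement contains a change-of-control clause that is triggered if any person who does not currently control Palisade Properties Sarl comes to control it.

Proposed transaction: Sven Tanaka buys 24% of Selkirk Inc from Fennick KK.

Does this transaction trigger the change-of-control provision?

No

The purchase adds only to Sven's holdings (Fennick's stake shrinks), so Sven is the only person who could newly come to control Palisade.
Sven's largest direct stake is 10% in Larkspur, which does not meet the threshold, so Sven controls no company.
Neither Sven nor any entity Sven controls holds any voting interest in Palisade.
So before the transaction, Sven does not control Palisade.
After the purchase, Sven holds 24% of Selkirk directly, and Fennick's stake falls to 76%.
Sven's side now holds 24% of Selkirk, not ≥ 50%, so Sven still does not control Selkirk.
After the transaction, neither Sven nor any entity Sven controls holds a voting interest in Palisade, so Sven still does not control it.
No new person acquires control, so the clause is not triggered.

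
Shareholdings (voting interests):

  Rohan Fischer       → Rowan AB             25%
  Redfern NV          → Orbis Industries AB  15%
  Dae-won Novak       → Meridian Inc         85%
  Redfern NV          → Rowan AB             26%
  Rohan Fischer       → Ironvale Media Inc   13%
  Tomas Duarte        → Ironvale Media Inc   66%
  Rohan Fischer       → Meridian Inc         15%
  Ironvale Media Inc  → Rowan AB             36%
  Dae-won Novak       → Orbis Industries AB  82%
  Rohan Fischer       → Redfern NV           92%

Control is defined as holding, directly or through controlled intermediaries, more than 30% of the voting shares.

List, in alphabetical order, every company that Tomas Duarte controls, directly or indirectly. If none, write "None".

Ironvale Media Inc, Rowan AB

Tomas holds 66% of Ironvale, so Tomas controls Ironvale.
Ironvale holds 36% of Rowan, so Tomas controls Rowan.
No other company's threshold is met.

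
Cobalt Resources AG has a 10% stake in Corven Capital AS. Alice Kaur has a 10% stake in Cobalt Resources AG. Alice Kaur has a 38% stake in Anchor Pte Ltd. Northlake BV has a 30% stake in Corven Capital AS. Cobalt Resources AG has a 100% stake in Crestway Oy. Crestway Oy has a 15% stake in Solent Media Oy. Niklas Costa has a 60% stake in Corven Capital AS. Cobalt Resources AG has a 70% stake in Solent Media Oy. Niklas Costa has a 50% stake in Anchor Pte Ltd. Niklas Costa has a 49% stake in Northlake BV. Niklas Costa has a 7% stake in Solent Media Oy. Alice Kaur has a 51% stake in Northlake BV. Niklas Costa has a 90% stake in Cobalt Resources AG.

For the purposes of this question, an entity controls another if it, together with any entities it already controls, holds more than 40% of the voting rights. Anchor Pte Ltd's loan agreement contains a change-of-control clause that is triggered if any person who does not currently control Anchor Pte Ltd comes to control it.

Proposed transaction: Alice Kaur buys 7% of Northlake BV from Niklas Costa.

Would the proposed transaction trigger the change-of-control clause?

No

The purchase adds only to Alice's holdings (Niklas's stake shrinks), so Alice is the only person who could newly come to control Anchor.
Alice holds 51% of Northlake, so Alice controls Northlake.
In Anchor, Alice's side holds only 38%, not > 40%.
So before the transaction, Alice does not control Anchor.
After the purchase, Alice's direct stake in Northlake rises to 51% + 7% = 58%, and Niklas's stake falls to 42%.
Alice holds 58% of Northlake, so Alice controls Northlake.
After the transaction, Alice's side holds 38% of Anchor, not > 40%, so Alice still does not control Anchor.
No new person acquires control, so the clause is not triggered.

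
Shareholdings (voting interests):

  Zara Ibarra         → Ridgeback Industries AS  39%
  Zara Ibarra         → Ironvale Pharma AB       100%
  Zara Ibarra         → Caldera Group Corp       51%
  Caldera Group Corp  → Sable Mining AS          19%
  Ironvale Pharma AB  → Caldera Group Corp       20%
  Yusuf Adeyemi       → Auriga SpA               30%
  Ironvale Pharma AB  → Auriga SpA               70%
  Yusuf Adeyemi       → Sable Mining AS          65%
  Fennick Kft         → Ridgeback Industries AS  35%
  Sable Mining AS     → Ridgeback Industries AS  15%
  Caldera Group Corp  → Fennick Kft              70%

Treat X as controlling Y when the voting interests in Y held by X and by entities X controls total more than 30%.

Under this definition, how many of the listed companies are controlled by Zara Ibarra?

Zara holds 100% of Ironvale, so Zara controls Ironvale.
Ironvale and Zara together hold 20% + 51% = 71% of Caldera, so Zara controls Caldera.
Caldera holds 70% of Fennick, so Zara controls Fennick.
Zara and Fennick together hold 39% + 35% = 74% of Ridgeback, so Zara controls Ridgeback.
Ironvale holds 70% of Auriga, so Zara controls Auriga.
No other company's threshold is met.
Zara controls 5 companies.

5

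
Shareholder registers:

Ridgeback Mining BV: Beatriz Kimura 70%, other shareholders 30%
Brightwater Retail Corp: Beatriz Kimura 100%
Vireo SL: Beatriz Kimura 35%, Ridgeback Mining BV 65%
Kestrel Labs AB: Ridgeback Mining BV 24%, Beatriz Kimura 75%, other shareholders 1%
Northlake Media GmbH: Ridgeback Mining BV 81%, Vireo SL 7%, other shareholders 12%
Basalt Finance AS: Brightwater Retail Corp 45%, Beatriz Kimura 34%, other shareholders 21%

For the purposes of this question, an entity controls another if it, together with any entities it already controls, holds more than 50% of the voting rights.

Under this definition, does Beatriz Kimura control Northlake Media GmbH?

Beatriz holds 70% of Ridgeback, so Beatriz controls Ridgeback.
Beatriz and Ridgeback together hold 35% + 65% = 100% of Vireo, so Beatriz controls Vireo.
Ridgeback and Vireo together hold 81% + 7% = 88% of Northlake, so Beatriz controls Northlake.

Yes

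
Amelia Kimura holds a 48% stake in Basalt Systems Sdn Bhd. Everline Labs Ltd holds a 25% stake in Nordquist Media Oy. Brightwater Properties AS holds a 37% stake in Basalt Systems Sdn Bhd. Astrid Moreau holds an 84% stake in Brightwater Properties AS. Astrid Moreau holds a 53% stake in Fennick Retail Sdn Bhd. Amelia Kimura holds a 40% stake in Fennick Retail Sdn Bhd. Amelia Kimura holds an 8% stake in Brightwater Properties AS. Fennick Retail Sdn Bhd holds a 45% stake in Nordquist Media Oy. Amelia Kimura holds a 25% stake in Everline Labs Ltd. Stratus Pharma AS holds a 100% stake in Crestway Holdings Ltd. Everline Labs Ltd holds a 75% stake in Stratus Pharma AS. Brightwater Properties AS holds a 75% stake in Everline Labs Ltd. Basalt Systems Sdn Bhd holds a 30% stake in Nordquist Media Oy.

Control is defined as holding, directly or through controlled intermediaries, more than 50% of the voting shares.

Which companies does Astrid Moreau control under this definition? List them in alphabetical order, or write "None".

Astrid holds 53% of Fennick, so Astrid controls Fennick.
Astrid holds 84% of Brightwater, so Astrid controls Brightwater.
Brightwater holds 75% of Everline, so Astrid controls Everline.
Fennick and Everline together hold 45% + 25% = 70% of Nordquist, so Astrid controls Nordquist.
Everline holds 75% of Stratus, so Astrid controls Stratus.
Stratus holds 100% of Crestway, so Astrid controls Crestway.
No other company's threshold is met.

Brightwater Properties AS, Crestway Holdings Ltd, Everline Labs Ltd, Fennick Retail Sdn Bhd, Nordquist Media Oy, Stratus Pharma AS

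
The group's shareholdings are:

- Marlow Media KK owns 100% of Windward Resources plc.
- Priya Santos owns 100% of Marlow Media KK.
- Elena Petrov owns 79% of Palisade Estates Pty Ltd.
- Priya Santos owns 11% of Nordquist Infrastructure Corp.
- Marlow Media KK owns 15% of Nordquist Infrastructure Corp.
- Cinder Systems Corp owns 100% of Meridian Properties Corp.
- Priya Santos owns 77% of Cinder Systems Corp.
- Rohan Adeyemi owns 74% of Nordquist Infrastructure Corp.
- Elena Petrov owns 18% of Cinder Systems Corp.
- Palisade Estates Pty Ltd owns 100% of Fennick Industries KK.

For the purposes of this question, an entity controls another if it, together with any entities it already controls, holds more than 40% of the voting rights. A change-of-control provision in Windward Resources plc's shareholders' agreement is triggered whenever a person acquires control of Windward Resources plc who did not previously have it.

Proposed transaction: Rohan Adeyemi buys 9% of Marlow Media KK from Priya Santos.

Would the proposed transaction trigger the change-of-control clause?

No

The purchase adds only to Rohan's holdings (Priya's stake shrinks), so Rohan is the only person who could newly come to control Windward.
Rohan holds 74% of Nordquist, so Rohan controls Nordquist.
Neither Rohan nor any entity Rohan controls holds any voting interest in Windward.
So before the transaction, Rohan does not control Windward.
After the purchase, Rohan holds 9% of Marlow directly, and Priya's stake falls to 91%.
Rohan's side now holds 9% of Marlow, not > 40%, so Rohan still does not control Marlow.
After the transaction, neither Rohan nor any entity Rohan controls holds a voting interest in Windward, so Rohan still does not control it.
No new person acquires control, so the clause is not triggered.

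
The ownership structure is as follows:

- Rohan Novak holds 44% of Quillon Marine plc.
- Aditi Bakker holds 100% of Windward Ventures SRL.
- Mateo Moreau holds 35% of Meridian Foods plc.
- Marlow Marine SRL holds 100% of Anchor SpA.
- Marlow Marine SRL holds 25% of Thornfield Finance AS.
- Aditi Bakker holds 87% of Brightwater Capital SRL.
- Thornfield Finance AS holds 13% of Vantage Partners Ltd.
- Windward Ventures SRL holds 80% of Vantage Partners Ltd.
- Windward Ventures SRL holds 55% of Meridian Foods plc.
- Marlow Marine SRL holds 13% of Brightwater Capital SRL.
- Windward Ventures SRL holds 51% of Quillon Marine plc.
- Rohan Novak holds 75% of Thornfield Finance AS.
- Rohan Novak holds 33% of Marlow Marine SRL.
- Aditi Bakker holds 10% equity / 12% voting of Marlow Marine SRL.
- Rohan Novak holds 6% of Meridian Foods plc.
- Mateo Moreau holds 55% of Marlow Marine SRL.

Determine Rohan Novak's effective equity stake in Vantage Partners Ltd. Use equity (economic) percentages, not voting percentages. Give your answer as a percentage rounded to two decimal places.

10.82%

Rohan reaches Vantage along 2 paths.
Via Thornfield: 75% × 13% = 9.75%.
Via Marlow → Thornfield: 33% × 25% × 13% = 1.0725%.
Total: 9.75% + 1.0725% = 10.8225%.
Rounded: 10.82%.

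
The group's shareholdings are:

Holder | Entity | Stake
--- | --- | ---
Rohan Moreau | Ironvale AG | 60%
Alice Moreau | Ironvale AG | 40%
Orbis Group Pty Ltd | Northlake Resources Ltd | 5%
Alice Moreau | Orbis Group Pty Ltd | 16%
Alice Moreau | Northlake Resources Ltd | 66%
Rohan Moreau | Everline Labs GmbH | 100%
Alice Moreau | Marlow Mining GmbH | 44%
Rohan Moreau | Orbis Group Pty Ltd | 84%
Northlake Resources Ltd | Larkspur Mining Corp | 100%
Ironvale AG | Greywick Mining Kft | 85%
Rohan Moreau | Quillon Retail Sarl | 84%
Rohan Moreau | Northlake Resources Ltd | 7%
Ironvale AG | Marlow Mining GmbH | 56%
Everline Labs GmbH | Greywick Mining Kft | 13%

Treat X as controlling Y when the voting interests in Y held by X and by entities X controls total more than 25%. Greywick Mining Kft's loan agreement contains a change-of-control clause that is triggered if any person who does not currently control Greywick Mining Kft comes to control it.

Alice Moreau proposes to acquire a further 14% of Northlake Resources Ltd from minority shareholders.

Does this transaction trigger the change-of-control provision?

No

The purchase changes only Alice's holdings, so Alice is the only person who could newly come to control Greywick.
Alice holds 40% of Ironvale, so Alice controls Ironvale.
Ironvale holds 85% of Greywick, so Alice controls Greywick.
So Alice already controls Greywick before the transaction.
After the purchase, Alice's direct stake in Northlake rises to 66% + 14% = 80%.
Alice controlled Greywick already, so this is not a new person acquiring control; every other person's position is unchanged or reduced.
No new person acquires control, so the clause is not triggered.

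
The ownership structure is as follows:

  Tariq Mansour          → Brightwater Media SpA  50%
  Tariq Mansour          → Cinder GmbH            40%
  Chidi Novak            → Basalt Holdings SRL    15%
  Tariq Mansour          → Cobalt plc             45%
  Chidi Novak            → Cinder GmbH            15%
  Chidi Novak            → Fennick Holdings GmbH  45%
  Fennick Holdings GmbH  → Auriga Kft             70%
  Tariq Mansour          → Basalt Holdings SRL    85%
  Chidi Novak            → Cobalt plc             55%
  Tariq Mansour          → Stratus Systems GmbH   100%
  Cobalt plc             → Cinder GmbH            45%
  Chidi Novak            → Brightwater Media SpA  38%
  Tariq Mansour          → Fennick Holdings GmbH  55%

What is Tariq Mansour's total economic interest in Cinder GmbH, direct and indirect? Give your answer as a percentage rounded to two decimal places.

Tariq reaches Cinder along 2 paths.
Direct stake: 40% = 40%.
Via Cobalt: 45% × 45% = 20.25%.
Total: 40% + 20.25% = 60.25%.

60.25%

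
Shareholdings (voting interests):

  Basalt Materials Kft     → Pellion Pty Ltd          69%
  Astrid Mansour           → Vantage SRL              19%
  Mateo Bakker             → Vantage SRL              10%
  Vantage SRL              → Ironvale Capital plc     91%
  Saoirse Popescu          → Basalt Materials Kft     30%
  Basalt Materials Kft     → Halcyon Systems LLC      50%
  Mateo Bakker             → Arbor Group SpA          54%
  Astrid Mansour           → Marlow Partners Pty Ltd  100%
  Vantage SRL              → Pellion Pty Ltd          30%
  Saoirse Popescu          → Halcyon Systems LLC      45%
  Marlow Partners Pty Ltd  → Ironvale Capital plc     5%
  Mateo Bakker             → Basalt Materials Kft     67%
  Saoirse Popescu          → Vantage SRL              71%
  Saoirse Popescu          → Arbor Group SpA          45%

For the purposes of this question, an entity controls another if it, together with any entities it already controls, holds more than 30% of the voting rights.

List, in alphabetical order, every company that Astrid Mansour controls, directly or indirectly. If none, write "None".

Astrid holds 100% of Marlow, so Astrid controls Marlow.
No other company's threshold is met.

Marlow Partners Pty Ltd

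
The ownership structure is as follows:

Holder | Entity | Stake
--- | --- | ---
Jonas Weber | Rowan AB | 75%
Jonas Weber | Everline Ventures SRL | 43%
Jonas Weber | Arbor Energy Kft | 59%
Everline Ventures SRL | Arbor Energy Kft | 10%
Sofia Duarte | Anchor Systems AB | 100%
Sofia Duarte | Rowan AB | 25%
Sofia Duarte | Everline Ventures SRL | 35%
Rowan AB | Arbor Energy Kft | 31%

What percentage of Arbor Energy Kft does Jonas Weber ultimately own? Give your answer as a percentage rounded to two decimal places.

Jonas reaches Arbor along 3 paths.
Via Everline: 43% × 10% = 4.3%.
Direct stake: 59% = 59%.
Via Rowan: 75% × 31% = 23.25%.
Total: 4.3% + 59% + 23.25% = 86.55%.

86.55%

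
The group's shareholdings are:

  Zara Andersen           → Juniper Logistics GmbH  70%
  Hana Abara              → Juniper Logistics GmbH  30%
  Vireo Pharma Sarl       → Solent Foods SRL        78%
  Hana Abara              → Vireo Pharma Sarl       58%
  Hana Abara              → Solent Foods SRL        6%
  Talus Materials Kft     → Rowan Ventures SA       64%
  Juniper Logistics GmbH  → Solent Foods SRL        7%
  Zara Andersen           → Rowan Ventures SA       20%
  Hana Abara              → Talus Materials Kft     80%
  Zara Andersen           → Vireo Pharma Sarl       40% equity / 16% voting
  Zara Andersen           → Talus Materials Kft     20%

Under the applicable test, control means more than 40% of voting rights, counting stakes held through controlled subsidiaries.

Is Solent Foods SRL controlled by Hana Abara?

Hana holds 58% of Vireo, so Hana controls Vireo.
Vireo and Hana together hold 78% + 6% = 84% of Solent, so Hana controls Solent.

Yes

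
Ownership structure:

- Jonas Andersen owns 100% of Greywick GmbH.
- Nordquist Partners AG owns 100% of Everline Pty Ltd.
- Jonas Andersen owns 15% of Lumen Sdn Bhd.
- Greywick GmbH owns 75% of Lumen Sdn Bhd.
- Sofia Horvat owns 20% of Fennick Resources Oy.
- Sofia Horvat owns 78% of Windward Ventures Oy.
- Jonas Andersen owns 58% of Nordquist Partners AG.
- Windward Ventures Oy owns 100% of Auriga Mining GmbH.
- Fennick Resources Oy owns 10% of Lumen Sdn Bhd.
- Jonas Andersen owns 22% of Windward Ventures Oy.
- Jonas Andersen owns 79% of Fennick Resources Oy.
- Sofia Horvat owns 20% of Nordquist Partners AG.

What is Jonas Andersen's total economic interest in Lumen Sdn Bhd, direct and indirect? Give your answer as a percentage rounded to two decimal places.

Jonas reaches Lumen along 3 paths.
Direct stake: 15% = 15%.
Via Greywick: 100% × 75% = 75%.
Via Fennick: 79% × 10% = 7.9%.
Total: 15% + 75% + 7.9% = 97.9%.
Rounded: 97.90%.

97.90%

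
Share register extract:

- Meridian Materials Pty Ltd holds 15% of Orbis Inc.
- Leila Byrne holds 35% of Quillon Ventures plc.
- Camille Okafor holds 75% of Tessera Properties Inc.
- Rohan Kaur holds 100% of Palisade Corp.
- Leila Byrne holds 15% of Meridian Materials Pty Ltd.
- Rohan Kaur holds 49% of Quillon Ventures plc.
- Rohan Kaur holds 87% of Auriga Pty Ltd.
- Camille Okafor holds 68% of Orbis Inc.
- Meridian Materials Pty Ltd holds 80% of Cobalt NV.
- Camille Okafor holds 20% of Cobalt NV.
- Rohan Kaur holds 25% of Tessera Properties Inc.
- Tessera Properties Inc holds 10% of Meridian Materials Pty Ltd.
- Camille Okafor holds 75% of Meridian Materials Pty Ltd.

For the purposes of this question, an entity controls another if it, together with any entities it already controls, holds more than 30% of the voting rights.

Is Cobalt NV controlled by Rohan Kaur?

Rohan holds 49% of Quillon, so Rohan controls Quillon.
Rohan holds 100% of Palisade, so Rohan controls Palisade.
Rohan holds 87% of Auriga, so Rohan controls Auriga.
Neither Rohan nor any entity Rohan controls holds any voting interest in Cobalt.
So Rohan does not control Cobalt.

No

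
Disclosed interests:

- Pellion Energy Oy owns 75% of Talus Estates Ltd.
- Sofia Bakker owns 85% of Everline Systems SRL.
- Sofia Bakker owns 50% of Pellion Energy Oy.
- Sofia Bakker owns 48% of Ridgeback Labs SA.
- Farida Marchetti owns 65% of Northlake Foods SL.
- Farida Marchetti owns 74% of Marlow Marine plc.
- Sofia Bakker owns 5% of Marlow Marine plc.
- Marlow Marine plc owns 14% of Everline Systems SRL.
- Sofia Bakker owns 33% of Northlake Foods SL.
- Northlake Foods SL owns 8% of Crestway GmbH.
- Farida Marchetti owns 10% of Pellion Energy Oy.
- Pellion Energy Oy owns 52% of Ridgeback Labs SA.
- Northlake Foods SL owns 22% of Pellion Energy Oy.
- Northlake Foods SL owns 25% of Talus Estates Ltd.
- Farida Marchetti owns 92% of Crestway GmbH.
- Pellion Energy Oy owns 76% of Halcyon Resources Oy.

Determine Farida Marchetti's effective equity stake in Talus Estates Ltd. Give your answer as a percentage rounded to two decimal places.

Farida reaches Talus along 3 paths.
Via Northlake → Pellion: 65% × 22% × 75% = 10.725%.
Via Pellion: 10% × 75% = 7.5%.
Via Northlake: 65% × 25% = 16.25%.
Total: 10.725% + 7.5% + 16.25% = 34.475%.
Rounded: 34.48%.

34.48%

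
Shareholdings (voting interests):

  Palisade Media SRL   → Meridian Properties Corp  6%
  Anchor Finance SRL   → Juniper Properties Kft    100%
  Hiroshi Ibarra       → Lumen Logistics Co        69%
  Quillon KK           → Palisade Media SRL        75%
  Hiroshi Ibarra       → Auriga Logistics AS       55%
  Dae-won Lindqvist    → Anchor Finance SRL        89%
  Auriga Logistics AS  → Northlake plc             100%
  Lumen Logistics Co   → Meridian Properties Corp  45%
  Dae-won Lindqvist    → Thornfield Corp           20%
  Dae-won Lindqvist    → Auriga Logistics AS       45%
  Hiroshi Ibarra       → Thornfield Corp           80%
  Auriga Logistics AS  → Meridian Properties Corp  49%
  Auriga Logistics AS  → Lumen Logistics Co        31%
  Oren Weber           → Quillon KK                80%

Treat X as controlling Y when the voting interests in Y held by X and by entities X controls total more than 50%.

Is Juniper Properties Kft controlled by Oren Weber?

No

Oren holds 80% of Quillon, so Oren controls Quillon.
Quillon holds 75% of Palisade, so Oren controls Palisade.
Neither Oren nor any entity Oren controls holds any voting interest in Juniper.
So Oren does not control Juniper.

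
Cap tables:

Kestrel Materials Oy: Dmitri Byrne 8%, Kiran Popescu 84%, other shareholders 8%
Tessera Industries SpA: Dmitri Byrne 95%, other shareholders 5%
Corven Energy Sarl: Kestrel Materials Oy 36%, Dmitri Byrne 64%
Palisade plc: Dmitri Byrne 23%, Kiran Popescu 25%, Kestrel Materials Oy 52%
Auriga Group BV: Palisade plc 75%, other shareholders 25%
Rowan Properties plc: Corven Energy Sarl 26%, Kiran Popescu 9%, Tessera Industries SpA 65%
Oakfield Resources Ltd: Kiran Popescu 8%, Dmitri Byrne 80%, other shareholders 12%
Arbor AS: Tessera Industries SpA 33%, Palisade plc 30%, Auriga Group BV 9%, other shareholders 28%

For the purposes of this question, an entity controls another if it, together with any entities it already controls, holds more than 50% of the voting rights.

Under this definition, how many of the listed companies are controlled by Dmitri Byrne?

4

Dmitri holds 95% of Tessera, so Dmitri controls Tessera.
Dmitri holds 64% of Corven, so Dmitri controls Corven.
Corven and Tessera together hold 26% + 65% = 91% of Rowan, so Dmitri controls Rowan.
Dmitri holds 80% of Oakfield, so Dmitri controls Oakfield.
No other company's threshold is met.
Dmitri controls 4 companies.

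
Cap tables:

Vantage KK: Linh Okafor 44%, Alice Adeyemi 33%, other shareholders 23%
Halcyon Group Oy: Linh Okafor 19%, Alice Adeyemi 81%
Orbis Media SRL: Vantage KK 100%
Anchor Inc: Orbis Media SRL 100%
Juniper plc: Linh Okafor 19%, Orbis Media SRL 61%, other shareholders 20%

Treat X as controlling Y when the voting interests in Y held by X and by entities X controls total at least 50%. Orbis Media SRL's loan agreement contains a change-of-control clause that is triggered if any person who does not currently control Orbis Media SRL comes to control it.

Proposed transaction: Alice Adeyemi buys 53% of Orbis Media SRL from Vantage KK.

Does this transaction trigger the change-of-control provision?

The purchase adds only to Alice's holdings (Vantage's stake shrinks), so Alice is the only person who could newly come to control Orbis.
Alice holds 81% of Halcyon, so Alice controls Halcyon.
Neither Alice nor any entity Alice controls holds any voting interest in Orbis.
So before the transaction, Alice does not control Orbis.
After the purchase, Alice holds 53% of Orbis directly, and Vantage's stake falls to 47%.
Alice holds 53% of Orbis, so Alice controls Orbis.
Alice did not control Orbis before and does after, so the clause is triggered.

Yes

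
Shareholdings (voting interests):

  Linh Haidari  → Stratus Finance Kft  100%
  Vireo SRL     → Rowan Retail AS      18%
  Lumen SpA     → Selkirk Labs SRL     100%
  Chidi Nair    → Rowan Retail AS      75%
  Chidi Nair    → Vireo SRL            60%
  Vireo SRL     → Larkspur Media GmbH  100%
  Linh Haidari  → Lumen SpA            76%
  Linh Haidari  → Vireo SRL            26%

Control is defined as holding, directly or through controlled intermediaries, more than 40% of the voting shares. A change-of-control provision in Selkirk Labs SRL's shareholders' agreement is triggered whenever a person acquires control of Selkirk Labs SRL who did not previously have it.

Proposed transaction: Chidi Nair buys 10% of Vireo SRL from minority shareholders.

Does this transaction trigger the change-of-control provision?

No

The purchase changes only Chidi's holdings, so Chidi is the only person who could newly come to control Selkirk.
Chidi holds 60% of Vireo, so Chidi controls Vireo.
Chidi and Vireo together hold 75% + 18% = 93% of Rowan, so Chidi controls Rowan.
Vireo holds 100% of Larkspur, so Chidi controls Larkspur.
Neither Chidi nor any entity Chidi controls holds any voting interest in Selkirk.
So before the transaction, Chidi does not control Selkirk.
After the purchase, Chidi's direct stake in Vireo rises to 60% + 10% = 70%.
Chidi holds 70% of Vireo, so Chidi controls Vireo.
After the transaction, neither Chidi nor any entity Chidi controls holds a voting interest in Selkirk, so Chidi still does not control it.
No new person acquires control, so the clause is not triggered.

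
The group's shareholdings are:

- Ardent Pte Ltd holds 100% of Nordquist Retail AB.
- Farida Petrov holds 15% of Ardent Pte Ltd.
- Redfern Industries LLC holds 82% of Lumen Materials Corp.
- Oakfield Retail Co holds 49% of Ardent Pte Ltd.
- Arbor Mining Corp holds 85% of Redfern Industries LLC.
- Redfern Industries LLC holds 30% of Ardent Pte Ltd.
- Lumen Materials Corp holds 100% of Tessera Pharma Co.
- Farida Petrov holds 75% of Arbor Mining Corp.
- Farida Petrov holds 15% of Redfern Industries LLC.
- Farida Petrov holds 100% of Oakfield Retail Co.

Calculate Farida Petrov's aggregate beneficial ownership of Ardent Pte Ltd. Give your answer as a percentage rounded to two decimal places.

87.63%

Farida reaches Ardent along 4 paths.
Direct stake: 15% = 15%.
Via Oakfield: 100% × 49% = 49%.
Via Redfern: 15% × 30% = 4.5%.
Via Arbor → Redfern: 75% × 85% × 30% = 19.125%.
Total: 15% + 49% + 4.5% + 19.125% = 87.625%.
Rounded: 87.63%.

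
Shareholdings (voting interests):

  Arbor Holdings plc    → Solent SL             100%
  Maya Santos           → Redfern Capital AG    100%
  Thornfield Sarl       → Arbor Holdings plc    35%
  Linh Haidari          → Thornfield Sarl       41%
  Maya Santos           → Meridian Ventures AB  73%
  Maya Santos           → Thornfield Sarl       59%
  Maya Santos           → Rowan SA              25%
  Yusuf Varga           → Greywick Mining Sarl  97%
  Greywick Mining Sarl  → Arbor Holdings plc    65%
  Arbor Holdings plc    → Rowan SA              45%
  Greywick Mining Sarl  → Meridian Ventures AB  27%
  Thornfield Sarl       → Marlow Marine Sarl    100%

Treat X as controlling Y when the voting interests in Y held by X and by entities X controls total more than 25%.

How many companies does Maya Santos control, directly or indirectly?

7

Maya holds 59% of Thornfield, so Maya controls Thornfield.
Maya holds 73% of Meridian, so Maya controls Meridian.
Maya holds 100% of Redfern, so Maya controls Redfern.
Thornfield holds 35% of Arbor, so Maya controls Arbor.
Arbor and Maya together hold 45% + 25% = 70% of Rowan, so Maya controls Rowan.
Arbor holds 100% of Solent, so Maya controls Solent.
Thornfield holds 100% of Marlow, so Maya controls Marlow.
No other company's threshold is met.
Maya controls 7 companies.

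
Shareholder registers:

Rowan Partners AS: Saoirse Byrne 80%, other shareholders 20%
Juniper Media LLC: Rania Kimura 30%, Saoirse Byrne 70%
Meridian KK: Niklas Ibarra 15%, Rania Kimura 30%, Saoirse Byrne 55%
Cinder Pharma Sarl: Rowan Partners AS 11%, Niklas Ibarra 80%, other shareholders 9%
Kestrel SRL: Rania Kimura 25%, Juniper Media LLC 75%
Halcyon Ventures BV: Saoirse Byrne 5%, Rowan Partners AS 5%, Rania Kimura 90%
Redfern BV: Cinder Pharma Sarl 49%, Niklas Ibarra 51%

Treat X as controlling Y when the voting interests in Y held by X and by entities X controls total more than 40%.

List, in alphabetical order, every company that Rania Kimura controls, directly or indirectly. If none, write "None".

Rania holds 90% of Halcyon, so Rania controls Halcyon.
No other company's threshold is met.

Halcyon Ventures BV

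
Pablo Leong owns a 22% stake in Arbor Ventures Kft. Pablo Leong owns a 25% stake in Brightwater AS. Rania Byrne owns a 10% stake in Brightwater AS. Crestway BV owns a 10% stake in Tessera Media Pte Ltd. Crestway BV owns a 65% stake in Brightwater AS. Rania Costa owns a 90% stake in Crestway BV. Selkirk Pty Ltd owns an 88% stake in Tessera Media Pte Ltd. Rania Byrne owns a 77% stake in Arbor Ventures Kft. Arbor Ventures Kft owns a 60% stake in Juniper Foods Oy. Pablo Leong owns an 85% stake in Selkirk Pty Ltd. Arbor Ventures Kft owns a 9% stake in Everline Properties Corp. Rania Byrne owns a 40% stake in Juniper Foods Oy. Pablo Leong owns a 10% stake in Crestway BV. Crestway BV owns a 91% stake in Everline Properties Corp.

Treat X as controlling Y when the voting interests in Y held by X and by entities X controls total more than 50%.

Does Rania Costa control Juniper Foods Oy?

No

Rania Costa holds 90% of Crestway, so Rania Costa controls Crestway.
Crestway holds 65% of Brightwater, so Rania Costa controls Brightwater.
Crestway holds 91% of Everline, so Rania Costa controls Everline.
Neither Rania Costa nor any entity Rania Costa controls holds any voting interest in Juniper.
So Rania Costa does not control Juniper.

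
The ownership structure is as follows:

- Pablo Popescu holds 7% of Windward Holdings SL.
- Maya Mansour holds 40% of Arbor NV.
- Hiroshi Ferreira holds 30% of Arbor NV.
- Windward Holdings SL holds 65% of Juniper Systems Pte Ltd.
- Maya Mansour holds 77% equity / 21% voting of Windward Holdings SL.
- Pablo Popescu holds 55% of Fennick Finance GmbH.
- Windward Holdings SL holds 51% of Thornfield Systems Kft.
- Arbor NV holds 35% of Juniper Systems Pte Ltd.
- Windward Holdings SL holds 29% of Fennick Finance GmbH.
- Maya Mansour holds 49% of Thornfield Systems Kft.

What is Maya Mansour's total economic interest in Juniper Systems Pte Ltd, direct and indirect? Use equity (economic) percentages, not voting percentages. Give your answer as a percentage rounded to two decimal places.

64.05%

Maya reaches Juniper along 2 paths.
Via Arbor: 40% × 35% = 14%.
Via Windward: 77% × 65% = 50.05%.
Total: 14% + 50.05% = 64.05%.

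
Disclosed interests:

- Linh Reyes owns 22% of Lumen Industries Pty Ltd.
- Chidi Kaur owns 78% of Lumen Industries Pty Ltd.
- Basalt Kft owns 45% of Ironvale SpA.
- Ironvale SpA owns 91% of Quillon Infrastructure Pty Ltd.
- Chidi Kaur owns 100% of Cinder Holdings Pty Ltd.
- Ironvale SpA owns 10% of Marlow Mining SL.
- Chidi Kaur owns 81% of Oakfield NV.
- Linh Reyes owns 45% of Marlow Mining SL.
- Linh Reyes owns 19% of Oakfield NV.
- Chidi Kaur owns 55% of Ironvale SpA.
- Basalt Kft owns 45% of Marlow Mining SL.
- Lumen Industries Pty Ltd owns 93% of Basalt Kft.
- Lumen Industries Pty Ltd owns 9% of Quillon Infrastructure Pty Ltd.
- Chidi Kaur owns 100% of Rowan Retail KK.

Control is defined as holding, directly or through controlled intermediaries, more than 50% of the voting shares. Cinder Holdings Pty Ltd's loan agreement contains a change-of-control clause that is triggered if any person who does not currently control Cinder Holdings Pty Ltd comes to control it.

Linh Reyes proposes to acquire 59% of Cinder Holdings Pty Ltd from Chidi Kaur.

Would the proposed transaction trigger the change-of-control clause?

The purchase adds only to Linh's holdings (Chidi's stake shrinks), so Linh is the only person who could newly come to control Cinder.
Linh's largest direct stake is 45% in Marlow, which does not meet the threshold, so Linh controls no company.
Neither Linh nor any entity Linh controls holds any voting interest in Cinder.
So before the transaction, Linh does not control Cinder.
After the purchase, Linh holds 59% of Cinder directly, and Chidi's stake falls to 41%.
Linh holds 59% of Cinder, so Linh controls Cinder.
Linh did not control Cinder before and does after, so the clause is triggered.

Yes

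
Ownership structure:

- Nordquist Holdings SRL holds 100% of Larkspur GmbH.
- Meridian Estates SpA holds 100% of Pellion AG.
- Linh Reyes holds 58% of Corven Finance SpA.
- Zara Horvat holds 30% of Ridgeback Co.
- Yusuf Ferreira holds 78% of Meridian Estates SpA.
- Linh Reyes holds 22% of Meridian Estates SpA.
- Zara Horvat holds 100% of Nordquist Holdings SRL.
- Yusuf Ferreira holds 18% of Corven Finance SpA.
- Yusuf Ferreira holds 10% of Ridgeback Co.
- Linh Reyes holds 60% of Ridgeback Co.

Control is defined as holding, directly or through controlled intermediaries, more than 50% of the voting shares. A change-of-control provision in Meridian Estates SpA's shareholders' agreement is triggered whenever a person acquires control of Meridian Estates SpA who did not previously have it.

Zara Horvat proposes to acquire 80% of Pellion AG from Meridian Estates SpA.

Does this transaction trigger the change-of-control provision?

No

The purchase adds only to Zara's holdings (Meridian's stake shrinks), so Zara is the only person who could newly come to control Meridian.
Zara holds 100% of Nordquist, so Zara controls Nordquist.
Nordquist holds 100% of Larkspur, so Zara controls Larkspur.
Neither Zara nor any entity Zara controls holds any voting interest in Meridian.
So before the transaction, Zara does not control Meridian.
After the purchase, Zara holds 80% of Pellion directly, and Meridian's stake falls to 20%.
Zara holds 80% of Pellion, so Zara controls Pellion.
After the transaction, neither Zara nor any entity Zara controls holds a voting interest in Meridian, so Zara still does not control it.
No new person acquires control, so the clause is not triggered.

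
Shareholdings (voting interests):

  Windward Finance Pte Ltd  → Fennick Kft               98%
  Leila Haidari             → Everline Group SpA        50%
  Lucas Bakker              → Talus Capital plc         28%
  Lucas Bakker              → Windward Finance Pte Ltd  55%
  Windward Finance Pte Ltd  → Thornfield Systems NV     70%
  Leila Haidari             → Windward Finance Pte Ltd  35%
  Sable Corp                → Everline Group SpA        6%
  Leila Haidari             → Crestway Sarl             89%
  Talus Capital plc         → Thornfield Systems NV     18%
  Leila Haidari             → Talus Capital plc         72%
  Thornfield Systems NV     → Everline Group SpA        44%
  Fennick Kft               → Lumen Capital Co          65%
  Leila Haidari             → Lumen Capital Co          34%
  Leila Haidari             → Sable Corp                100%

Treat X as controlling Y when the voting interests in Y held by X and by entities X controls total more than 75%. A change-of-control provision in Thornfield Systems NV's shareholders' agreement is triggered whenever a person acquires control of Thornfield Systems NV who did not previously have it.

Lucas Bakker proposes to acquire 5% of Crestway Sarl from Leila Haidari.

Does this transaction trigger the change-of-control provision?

The purchase adds only to Lucas's holdings (Leila's stake shrinks), so Lucas is the only person who could newly come to control Thornfield.
Lucas's largest direct stake is 55% in Windward, which does not meet the threshold, so Lucas controls no company.
Neither Lucas nor any entity Lucas controls holds any voting interest in Thornfield.
So before the transaction, Lucas does not control Thornfield.
After the purchase, Lucas holds 5% of Crestway directly, and Leila's stake falls to 84%.
Lucas's side now holds 5% of Crestway, not > 75%, so Lucas still does not control Crestway.
After the transaction, neither Lucas nor any entity Lucas controls holds a voting interest in Thornfield, so Lucas still does not control it.
No new person acquires control, so the clause is not triggered.

No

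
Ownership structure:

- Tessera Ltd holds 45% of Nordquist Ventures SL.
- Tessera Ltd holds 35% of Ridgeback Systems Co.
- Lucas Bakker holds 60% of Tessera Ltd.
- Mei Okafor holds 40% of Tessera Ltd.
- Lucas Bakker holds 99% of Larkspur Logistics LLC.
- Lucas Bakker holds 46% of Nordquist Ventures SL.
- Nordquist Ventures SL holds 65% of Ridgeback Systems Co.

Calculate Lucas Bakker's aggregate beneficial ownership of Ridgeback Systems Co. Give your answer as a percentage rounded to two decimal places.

Lucas reaches Ridgeback along 3 paths.
Via Tessera: 60% × 35% = 21%.
Via Tessera → Nordquist: 60% × 45% × 65% = 17.55%.
Via Nordquist: 46% × 65% = 29.9%.
Total: 21% + 17.55% + 29.9% = 68.45%.

68.45%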